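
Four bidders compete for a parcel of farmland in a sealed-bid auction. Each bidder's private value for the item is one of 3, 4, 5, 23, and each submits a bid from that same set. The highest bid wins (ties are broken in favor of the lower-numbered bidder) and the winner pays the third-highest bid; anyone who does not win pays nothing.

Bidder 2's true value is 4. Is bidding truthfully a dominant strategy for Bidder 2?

Consider the case where Bidder 1 bids 3, Bidder 3 bids 3 and Bidder 4 bids 5.
Truthful bid 4: loses, pays 0, utility 0.
Bid 5 instead: wins, pays 3, utility 4 - 3 = 1.
Since 1 > 0, bidding 5 is strictly better here, so truthful bidding is not dominant.

No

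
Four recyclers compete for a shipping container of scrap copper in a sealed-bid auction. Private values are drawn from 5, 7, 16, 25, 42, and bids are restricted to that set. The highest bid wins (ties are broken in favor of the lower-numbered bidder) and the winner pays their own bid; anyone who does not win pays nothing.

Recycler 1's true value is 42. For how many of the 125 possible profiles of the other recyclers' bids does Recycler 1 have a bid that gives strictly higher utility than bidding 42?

Others bid (5, 5, 5): truth gives 0; bid 5 gives 37 > 0. Violating.
Others bid (5, 5, 7): truth gives 0; bid 7 gives 35 > 0. Violating.
Others bid (5, 5, 16): truth gives 0; bid 16 gives 26 > 0. Violating.
Others bid (5, 5, 25): truth gives 0; bid 25 gives 17 > 0. Violating.
Others bid (5, 5, 42): truth gives 0; no alternative beats it.
Others bid (5, 7, 42): truth gives 0; no alternative beats it.
(Checking all 125 profiles: 64 have a profitable deviation, 61 do not.)

64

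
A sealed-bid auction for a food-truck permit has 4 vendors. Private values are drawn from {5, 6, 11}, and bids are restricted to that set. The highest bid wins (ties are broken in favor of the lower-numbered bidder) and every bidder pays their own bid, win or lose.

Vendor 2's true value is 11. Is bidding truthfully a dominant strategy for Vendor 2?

No

Consider the case where Vendor 1 bids 5, Vendor 3 bids 5 and Vendor 4 bids 5.
Truthful bid 11: wins, pays 11, utility 11 - 11 = 0.
Bid 6 instead: wins, pays 6, utility 11 - 6 = 5.
Since 5 > 0, bidding 6 is strictly better here, so truthful bidding is not dominant.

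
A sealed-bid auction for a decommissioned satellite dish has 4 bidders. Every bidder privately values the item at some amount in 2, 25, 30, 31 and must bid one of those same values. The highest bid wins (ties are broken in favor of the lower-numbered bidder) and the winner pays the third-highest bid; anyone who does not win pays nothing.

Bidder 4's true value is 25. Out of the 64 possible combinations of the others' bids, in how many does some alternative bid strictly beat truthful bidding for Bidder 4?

6

Others bid (2, 2, 25): truth gives 0; bid 30 gives 23 > 0. Violating.
Others bid (2, 2, 30): truth gives 0; bid 31 gives 23 > 0. Violating.
Others bid (2, 25, 2): truth gives 0; bid 30 gives 23 > 0. Violating.
Others bid (2, 30, 2): truth gives 0; bid 31 gives 23 > 0. Violating.
Others bid (2, 2, 2): truth gives 23; no alternative beats it.
Others bid (2, 2, 31): truth gives 0; no alternative beats it.
(Checking all 64 profiles: 6 have a profitable deviation, 58 do not.)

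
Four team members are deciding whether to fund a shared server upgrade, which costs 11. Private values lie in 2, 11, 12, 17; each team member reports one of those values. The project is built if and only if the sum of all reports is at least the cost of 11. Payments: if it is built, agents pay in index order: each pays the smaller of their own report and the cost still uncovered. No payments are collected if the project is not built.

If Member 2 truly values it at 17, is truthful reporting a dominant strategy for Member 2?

No

Consider the case where Member 1 reports 2, Member 3 reports 2 and Member 4 reports 11.
Truthful report 17: project built, pays 9, utility 17 - 9 = 8.
Report 2 instead: project built, pays 2, utility 17 - 2 = 15.
Since 15 > 8, reporting 2 is strictly better here, so truthful reporting is not dominant.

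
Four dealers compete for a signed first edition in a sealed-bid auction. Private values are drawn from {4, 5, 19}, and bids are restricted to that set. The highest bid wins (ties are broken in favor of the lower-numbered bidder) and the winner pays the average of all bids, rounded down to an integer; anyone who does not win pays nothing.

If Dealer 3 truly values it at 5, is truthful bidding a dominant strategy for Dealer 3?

Yes

Check each profile of the others' bids and compare truth against every alternative bid.
Others bid (4, 4, 4): truth gives 1, best alternative gives 0.
Others bid (4, 4, 5): truth gives 1, best alternative gives 0.
Others bid (4, 4, 19): truth gives 0, best alternative gives 0.
Others bid (4, 5, 4): truth gives 0, best alternative gives 0.
Others bid (4, 5, 5): truth gives 0, best alternative gives 0.
Others bid (4, 5, 19): truth gives 0, best alternative gives 0.
(Remaining 21 profiles checked similarly; truth is weakly best in each.)
In every case the truthful bid is at least as good as any alternative, so it is a dominant strategy.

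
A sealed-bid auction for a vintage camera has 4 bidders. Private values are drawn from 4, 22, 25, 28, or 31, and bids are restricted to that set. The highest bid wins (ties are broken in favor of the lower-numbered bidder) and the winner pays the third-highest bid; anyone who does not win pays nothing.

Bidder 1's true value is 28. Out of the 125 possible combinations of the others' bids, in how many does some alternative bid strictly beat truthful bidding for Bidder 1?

Others bid (4, 4, 31): truth gives 0; bid 31 gives 24 > 0. Violating.
Others bid (4, 22, 31): truth gives 0; bid 31 gives 6 > 0. Violating.
Others bid (4, 25, 31): truth gives 0; bid 31 gives 3 > 0. Violating.
Others bid (4, 31, 4): truth gives 0; bid 31 gives 24 > 0. Violating.
Others bid (4, 4, 4): truth gives 24; no alternative beats it.
Others bid (4, 4, 22): truth gives 24; no alternative beats it.
(Checking all 125 profiles: 27 have a profitable deviation, 98 do not.)

27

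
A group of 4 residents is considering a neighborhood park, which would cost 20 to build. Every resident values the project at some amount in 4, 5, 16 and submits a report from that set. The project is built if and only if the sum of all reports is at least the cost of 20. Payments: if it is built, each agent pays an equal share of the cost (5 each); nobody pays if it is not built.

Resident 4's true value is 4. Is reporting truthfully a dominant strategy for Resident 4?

Yes

Check each profile of the others' reports and compare truth against every alternative report.
Others report (5, 5, 5): truth gives 0, best alternative gives -1.
Others report (4, 4, 16): truth gives -1, best alternative gives -1.
Others report (4, 5, 16): truth gives -1, best alternative gives -1.
Others report (4, 16, 4): truth gives -1, best alternative gives -1.
Others report (4, 16, 5): truth gives -1, best alternative gives -1.
Others report (4, 16, 16): truth gives -1, best alternative gives -1.
(Remaining 21 profiles checked similarly; truth is weakly best in each.)
In every case the truthful report is at least as good as any alternative, so it is a dominant strategy.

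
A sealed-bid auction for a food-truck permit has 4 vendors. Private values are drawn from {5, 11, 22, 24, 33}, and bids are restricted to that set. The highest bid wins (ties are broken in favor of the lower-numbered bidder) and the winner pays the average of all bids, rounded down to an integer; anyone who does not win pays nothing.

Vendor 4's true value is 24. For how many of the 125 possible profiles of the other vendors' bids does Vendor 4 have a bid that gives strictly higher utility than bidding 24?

Others bid (5, 5, 5): truth gives 15; bid 11 gives 18 > 15. Violating.
Others bid (5, 5, 11): truth gives 13; bid 22 gives 14 > 13. Violating.
Others bid (5, 5, 24): truth gives 0; bid 33 gives 8 > 0. Violating.
Others bid (5, 11, 5): truth gives 13; bid 22 gives 14 > 13. Violating.
Others bid (5, 5, 22): truth gives 10; no alternative beats it.
Others bid (5, 5, 33): truth gives 0; no alternative beats it.
(Checking all 125 profiles: 35 have a profitable deviation, 90 do not.)

35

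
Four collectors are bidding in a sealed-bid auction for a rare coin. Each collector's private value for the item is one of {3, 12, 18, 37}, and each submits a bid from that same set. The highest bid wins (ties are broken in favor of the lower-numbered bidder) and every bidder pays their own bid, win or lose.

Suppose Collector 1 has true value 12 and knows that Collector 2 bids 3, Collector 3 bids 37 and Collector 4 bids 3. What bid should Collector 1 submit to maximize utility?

Bid 3: loses but pays 3, utility -3.
Bid 12: loses but pays 12, utility -12.
Bid 18: loses but pays 18, utility -18.
Bid 37: wins, pays 37, utility 12 - 37 = -25.
The best choice is 3 with utility -3.

3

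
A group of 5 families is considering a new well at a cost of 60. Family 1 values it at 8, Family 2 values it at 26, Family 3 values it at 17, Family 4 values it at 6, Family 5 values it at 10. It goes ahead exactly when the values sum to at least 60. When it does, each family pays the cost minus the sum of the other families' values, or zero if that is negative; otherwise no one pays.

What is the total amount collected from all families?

33

Total value 67 ≥ cost 60, so it is built.
Family 1: others sum to 59; max(0, 60 - 59) = 1.
Family 2: others sum to 41; max(0, 60 - 41) = 19.
Family 3: others sum to 50; max(0, 60 - 50) = 10.
Family 4: others sum to 61; max(0, 60 - 61) = 0.
Family 5: others sum to 57; max(0, 60 - 57) = 3.
Total collected = 1 + 19 + 10 + 0 + 3 = 33.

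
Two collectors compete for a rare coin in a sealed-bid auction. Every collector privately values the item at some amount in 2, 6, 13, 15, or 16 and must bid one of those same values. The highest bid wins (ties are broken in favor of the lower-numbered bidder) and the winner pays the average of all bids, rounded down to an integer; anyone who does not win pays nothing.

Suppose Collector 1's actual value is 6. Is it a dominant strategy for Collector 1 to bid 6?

Consider the case where Collector 2 bids 2.
Truthful bid 6: wins, pays 4, utility 6 - 4 = 2.
Bid 2 instead: wins, pays 2, utility 6 - 2 = 4.
Since 4 > 2, bidding 2 is strictly better here, so truthful bidding is not dominant.

No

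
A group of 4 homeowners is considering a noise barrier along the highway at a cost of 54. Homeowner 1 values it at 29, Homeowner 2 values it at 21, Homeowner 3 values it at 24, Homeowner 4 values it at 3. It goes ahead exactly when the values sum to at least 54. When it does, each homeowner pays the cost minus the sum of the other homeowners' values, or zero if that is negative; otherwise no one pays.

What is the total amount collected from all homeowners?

Total value 77 ≥ cost 54, so it is built.
Homeowner 1: others sum to 48; max(0, 54 - 48) = 6.
Homeowner 2: others sum to 56; max(0, 54 - 56) = 0.
Homeowner 3: others sum to 53; max(0, 54 - 53) = 1.
Homeowner 4: others sum to 74; max(0, 54 - 74) = 0.
Total collected = 6 + 0 + 1 + 0 = 7.

7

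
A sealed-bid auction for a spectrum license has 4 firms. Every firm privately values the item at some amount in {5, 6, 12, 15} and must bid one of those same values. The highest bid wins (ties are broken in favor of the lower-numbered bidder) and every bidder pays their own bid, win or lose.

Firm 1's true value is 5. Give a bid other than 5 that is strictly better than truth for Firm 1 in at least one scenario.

6

Suppose Firm 2 bids 5, Firm 3 bids 5 and Firm 4 bids 6.
Bid 5: loses but pays 5, utility -5.
Bid 6: wins, pays 6, utility 5 - 6 = -1.
So bidding 6 beats truth here (-1 > -5).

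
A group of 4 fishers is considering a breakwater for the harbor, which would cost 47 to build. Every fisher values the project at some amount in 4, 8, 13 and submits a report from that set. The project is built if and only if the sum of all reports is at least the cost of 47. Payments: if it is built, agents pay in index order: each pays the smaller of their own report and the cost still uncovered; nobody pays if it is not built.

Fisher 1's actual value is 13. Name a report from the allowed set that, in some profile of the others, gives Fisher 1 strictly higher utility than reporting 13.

Suppose Fisher 2 reports 13, Fisher 3 reports 13 and Fisher 4 reports 13.
Report 13: project built, pays 13, utility 13 - 13 = 0.
Report 8: project built, pays 8, utility 13 - 8 = 5.
So reporting 8 beats truth here (5 > 0).

8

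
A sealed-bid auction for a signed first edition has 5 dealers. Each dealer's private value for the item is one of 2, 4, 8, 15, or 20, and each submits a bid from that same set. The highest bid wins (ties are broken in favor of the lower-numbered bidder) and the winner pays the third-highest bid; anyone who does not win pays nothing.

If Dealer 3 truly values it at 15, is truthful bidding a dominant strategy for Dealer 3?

Consider the case where Dealer 1 bids 2, Dealer 2 bids 2, Dealer 4 bids 2 and Dealer 5 bids 20.
Truthful bid 15: loses, pays 0, utility 0.
Bid 20 instead: wins, pays 2, utility 15 - 2 = 13.
Since 13 > 0, bidding 20 is strictly better here, so truthful bidding is not dominant.

No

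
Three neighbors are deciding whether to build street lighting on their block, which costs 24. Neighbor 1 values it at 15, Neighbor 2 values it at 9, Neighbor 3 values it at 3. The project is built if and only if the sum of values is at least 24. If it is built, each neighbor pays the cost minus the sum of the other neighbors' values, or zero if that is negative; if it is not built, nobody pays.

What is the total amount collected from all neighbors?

18

Total value 27 ≥ cost 24, so it is built.
Neighbor 1: others sum to 12; max(0, 24 - 12) = 12.
Neighbor 2: others sum to 18; max(0, 24 - 18) = 6.
Neighbor 3: others sum to 24; max(0, 24 - 24) = 0.
Total collected = 12 + 6 + 0 = 18.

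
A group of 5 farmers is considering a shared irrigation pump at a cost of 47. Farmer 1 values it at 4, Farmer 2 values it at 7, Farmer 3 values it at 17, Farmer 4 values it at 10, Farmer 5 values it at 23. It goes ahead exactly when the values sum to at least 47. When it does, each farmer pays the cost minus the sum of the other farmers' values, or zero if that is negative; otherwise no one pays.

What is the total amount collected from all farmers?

Total value 61 ≥ cost 47, so it is built.
Farmer 1: others sum to 57; max(0, 47 - 57) = 0.
Farmer 2: others sum to 54; max(0, 47 - 54) = 0.
Farmer 3: others sum to 44; max(0, 47 - 44) = 3.
Farmer 4: others sum to 51; max(0, 47 - 51) = 0.
Farmer 5: others sum to 38; max(0, 47 - 38) = 9.
Total collected = 0 + 0 + 3 + 0 + 9 = 12.

12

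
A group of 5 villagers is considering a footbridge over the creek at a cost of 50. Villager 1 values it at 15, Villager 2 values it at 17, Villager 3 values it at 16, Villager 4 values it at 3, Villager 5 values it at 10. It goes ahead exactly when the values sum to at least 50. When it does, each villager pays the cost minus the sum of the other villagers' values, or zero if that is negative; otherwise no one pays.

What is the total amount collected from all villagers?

15

Total value 61 ≥ cost 50, so it is built.
Villager 1: others sum to 46; max(0, 50 - 46) = 4.
Villager 2: others sum to 44; max(0, 50 - 44) = 6.
Villager 3: others sum to 45; max(0, 50 - 45) = 5.
Villager 4: others sum to 58; max(0, 50 - 58) = 0.
Villager 5: others sum to 51; max(0, 50 - 51) = 0.
Total collected = 4 + 6 + 5 + 0 + 0 = 15.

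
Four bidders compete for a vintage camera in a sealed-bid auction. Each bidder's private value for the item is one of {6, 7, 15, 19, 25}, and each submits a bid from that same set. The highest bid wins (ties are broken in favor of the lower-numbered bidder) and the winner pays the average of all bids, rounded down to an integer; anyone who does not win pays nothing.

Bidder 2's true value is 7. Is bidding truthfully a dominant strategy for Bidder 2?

Check each profile of the others' bids and compare truth against every alternative bid.
Others bid (6, 6, 6): truth gives 1, best alternative gives 0.
Others bid (6, 6, 7): truth gives 1, best alternative gives 0.
Others bid (6, 7, 6): truth gives 1, best alternative gives 0.
Others bid (6, 7, 7): truth gives 1, best alternative gives 0.
Others bid (6, 6, 15): truth gives 0, best alternative gives 0.
Others bid (6, 6, 19): truth gives 0, best alternative gives 0.
(Remaining 119 profiles checked similarly; truth is weakly best in each.)
In every case the truthful bid is at least as good as any alternative, so it is a dominant strategy.

Yes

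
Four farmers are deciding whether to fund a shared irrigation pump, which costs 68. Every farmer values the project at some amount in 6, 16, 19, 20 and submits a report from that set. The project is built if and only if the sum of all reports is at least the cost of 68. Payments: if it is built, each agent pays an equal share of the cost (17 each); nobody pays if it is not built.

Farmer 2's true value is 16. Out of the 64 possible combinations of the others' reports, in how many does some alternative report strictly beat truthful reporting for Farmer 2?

Others report (16, 16, 20): truth gives -1; report 6 gives 0 > -1. Violating.
Others report (16, 19, 19): truth gives -1; report 6 gives 0 > -1. Violating.
Others report (16, 19, 20): truth gives -1; report 6 gives 0 > -1. Violating.
Others report (16, 20, 16): truth gives -1; report 6 gives 0 > -1. Violating.
Others report (6, 6, 6): truth gives 0; no alternative beats it.
Others report (6, 6, 16): truth gives 0; no alternative beats it.
(Checking all 64 profiles: 23 have a profitable deviation, 41 do not.)

23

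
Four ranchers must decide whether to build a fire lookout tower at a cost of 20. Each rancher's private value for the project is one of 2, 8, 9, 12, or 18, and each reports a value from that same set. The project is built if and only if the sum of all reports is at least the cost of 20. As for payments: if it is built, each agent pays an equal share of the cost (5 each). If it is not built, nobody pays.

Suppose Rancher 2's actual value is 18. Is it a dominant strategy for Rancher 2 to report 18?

Check each profile of the others' reports and compare truth against every alternative report.
Others report (2, 2, 2): truth gives 13, best alternative gives 0.
Others report (2, 2, 8): truth gives 13, best alternative gives 13.
Others report (2, 2, 9): truth gives 13, best alternative gives 13.
Others report (2, 2, 12): truth gives 13, best alternative gives 13.
Others report (2, 2, 18): truth gives 13, best alternative gives 13.
Others report (2, 8, 2): truth gives 13, best alternative gives 13.
(Remaining 119 profiles checked similarly; truth is weakly best in each.)
In every case the truthful report is at least as good as any alternative, so it is a dominant strategy.

Yes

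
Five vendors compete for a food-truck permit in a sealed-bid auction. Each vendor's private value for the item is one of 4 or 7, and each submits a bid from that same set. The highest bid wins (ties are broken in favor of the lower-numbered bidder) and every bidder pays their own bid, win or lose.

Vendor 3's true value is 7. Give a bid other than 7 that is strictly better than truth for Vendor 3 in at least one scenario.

Suppose Vendor 1 bids 4, Vendor 2 bids 7, Vendor 4 bids 4 and Vendor 5 bids 4.
Bid 7: loses but pays 7, utility -7.
Bid 4: loses but pays 4, utility -4.
So bidding 4 beats truth here (-4 > -7).

4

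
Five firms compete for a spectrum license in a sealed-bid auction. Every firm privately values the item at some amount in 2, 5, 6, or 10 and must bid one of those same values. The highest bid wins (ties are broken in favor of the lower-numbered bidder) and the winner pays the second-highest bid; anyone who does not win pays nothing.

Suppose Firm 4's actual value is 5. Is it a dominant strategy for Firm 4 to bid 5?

Check each profile of the others' bids and compare truth against every alternative bid.
Others bid (2, 2, 2, 2): truth gives 3, best alternative gives 3.
Others bid (2, 2, 2, 5): truth gives 0, best alternative gives 0.
Others bid (2, 2, 2, 6): truth gives 0, best alternative gives 0.
Others bid (2, 2, 2, 10): truth gives 0, best alternative gives 0.
Others bid (2, 2, 5, 2): truth gives 0, best alternative gives 0.
Others bid (2, 2, 5, 5): truth gives 0, best alternative gives 0.
(Remaining 250 profiles checked similarly; truth is weakly best in each.)
In every case the truthful bid is at least as good as any alternative, so it is a dominant strategy.

Yes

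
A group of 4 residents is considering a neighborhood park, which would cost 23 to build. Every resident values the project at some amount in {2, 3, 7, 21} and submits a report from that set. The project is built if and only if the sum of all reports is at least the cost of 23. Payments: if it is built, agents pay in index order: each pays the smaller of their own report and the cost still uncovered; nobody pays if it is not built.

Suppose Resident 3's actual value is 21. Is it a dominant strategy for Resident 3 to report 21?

Consider the case where Resident 1 reports 2, Resident 2 reports 2 and Resident 4 reports 21.
Truthful report 21: project built, pays 19, utility 21 - 19 = 2.
Report 2 instead: project built, pays 2, utility 21 - 2 = 19.
Since 19 > 2, reporting 2 is strictly better here, so truthful reporting is not dominant.

No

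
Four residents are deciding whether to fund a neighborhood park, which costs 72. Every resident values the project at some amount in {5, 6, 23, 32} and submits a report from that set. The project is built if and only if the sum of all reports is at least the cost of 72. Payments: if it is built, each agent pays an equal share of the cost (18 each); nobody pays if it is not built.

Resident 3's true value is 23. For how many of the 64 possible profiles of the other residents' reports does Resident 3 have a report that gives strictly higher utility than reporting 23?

Others report (5, 5, 32): truth gives 0; report 32 gives 5 > 0. Violating.
Others report (5, 6, 32): truth gives 0; report 32 gives 5 > 0. Violating.
Others report (5, 32, 5): truth gives 0; report 32 gives 5 > 0. Violating.
Others report (5, 32, 6): truth gives 0; report 32 gives 5 > 0. Violating.
Others report (5, 5, 5): truth gives 0; no alternative beats it.
Others report (5, 5, 6): truth gives 0; no alternative beats it.
(Checking all 64 profiles: 12 have a profitable deviation, 52 do not.)

12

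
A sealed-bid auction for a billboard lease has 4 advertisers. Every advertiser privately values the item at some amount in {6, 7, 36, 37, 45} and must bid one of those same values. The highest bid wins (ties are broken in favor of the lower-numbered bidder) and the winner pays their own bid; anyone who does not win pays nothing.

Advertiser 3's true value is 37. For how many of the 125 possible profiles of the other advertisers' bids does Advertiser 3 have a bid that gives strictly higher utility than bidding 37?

Others bid (6, 6, 6): truth gives 0; bid 7 gives 30 > 0. Violating.
Others bid (6, 6, 7): truth gives 0; bid 7 gives 30 > 0. Violating.
Others bid (6, 6, 36): truth gives 0; bid 36 gives 1 > 0. Violating.
Others bid (6, 7, 6): truth gives 0; bid 36 gives 1 > 0. Violating.
Others bid (6, 6, 37): truth gives 0; no alternative beats it.
Others bid (6, 6, 45): truth gives 0; no alternative beats it.
(Checking all 125 profiles: 12 have a profitable deviation, 113 do not.)

12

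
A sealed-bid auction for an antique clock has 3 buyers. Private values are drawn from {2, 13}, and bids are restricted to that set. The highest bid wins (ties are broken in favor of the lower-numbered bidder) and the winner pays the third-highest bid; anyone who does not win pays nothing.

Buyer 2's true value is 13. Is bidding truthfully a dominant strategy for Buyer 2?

Yes

Check each profile of the others' bids and compare truth against every alternative bid.
Others bid (2, 2): truth gives 11, best alternative gives 0.
Others bid (2, 13): truth gives 11, best alternative gives 0.
Others bid (13, 2): truth gives 0, best alternative gives 0.
Others bid (13, 13): truth gives 0, best alternative gives 0.
In every case the truthful bid is at least as good as any alternative, so it is a dominant strategy.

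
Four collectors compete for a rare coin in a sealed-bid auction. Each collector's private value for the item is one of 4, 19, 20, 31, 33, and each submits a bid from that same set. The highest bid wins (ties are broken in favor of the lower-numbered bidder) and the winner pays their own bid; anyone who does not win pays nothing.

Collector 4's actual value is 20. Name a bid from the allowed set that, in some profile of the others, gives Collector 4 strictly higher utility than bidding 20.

19

Suppose Collector 1 bids 4, Collector 2 bids 4 and Collector 3 bids 4.
Bid 20: wins, pays 20, utility 20 - 20 = 0.
Bid 19: wins, pays 19, utility 20 - 19 = 1.
So bidding 19 beats truth here (1 > 0).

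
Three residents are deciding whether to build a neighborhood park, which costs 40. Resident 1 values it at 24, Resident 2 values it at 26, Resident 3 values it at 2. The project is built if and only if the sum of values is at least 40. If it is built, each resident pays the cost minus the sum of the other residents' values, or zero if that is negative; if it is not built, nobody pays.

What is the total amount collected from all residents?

26

Total value 52 ≥ cost 40, so it is built.
Resident 1: others sum to 28; max(0, 40 - 28) = 12.
Resident 2: others sum to 26; max(0, 40 - 26) = 14.
Resident 3: others sum to 50; max(0, 40 - 50) = 0.
Total collected = 12 + 14 + 0 = 26.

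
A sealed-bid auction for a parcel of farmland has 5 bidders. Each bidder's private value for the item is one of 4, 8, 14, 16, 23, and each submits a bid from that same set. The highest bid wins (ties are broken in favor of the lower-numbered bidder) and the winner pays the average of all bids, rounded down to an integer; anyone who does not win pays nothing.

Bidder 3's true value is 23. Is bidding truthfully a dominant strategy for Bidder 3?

No

Consider the case where Bidder 1 bids 4, Bidder 2 bids 4, Bidder 4 bids 4 and Bidder 5 bids 4.
Truthful bid 23: wins, pays 7, utility 23 - 7 = 16.
Bid 8 instead: wins, pays 4, utility 23 - 4 = 19.
Since 19 > 16, bidding 8 is strictly better here, so truthful bidding is not dominant.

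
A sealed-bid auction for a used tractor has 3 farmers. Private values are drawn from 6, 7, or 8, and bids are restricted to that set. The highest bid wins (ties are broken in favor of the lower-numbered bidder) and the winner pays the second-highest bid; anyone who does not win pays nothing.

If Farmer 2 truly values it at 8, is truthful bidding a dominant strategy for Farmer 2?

Yes

Check each profile of the others' bids and compare truth against every alternative bid.
Others bid (7, 6): truth gives 1, best alternative gives 0.
Others bid (7, 7): truth gives 1, best alternative gives 0.
Others bid (6, 6): truth gives 2, best alternative gives 2.
Others bid (6, 7): truth gives 1, best alternative gives 1.
Others bid (6, 8): truth gives 0, best alternative gives 0.
Others bid (7, 8): truth gives 0, best alternative gives 0.
(Remaining 3 profiles checked similarly; truth is weakly best in each.)
In every case the truthful bid is at least as good as any alternative, so it is a dominant strategy.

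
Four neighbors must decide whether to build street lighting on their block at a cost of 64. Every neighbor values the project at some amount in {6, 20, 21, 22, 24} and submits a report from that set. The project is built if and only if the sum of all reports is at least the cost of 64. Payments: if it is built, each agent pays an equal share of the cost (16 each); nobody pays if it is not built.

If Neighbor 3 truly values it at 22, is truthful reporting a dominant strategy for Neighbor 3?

Check each profile of the others' reports and compare truth against every alternative report.
Others report (6, 20, 20): truth gives 6, best alternative gives 6.
Others report (6, 20, 21): truth gives 6, best alternative gives 6.
Others report (6, 20, 22): truth gives 6, best alternative gives 6.
Others report (6, 20, 24): truth gives 6, best alternative gives 6.
Others report (6, 21, 20): truth gives 6, best alternative gives 6.
Others report (6, 21, 21): truth gives 6, best alternative gives 6.
(Remaining 119 profiles checked similarly; truth is weakly best in each.)
In every case the truthful report is at least as good as any alternative, so it is a dominant strategy.

Yes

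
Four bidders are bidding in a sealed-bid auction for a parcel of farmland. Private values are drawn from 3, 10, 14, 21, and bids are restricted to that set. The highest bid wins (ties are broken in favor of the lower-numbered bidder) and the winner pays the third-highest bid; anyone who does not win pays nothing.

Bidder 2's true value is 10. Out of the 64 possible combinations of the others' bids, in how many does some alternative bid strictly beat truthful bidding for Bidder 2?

6

Others bid (3, 3, 14): truth gives 0; bid 14 gives 7 > 0. Violating.
Others bid (3, 3, 21): truth gives 0; bid 21 gives 7 > 0. Violating.
Others bid (3, 14, 3): truth gives 0; bid 14 gives 7 > 0. Violating.
Others bid (3, 21, 3): truth gives 0; bid 21 gives 7 > 0. Violating.
Others bid (3, 3, 3): truth gives 7; no alternative beats it.
Others bid (3, 3, 10): truth gives 7; no alternative beats it.
(Checking all 64 profiles: 6 have a profitable deviation, 58 do not.)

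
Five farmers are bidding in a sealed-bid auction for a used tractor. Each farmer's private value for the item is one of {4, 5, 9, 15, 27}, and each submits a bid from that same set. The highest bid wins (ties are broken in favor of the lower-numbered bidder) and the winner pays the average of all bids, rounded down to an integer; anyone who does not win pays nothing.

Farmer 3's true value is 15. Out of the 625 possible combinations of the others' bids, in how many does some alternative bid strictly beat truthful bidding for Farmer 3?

170

Others bid (4, 4, 4, 4): truth gives 9; bid 5 gives 11 > 9. Violating.
Others bid (4, 4, 4, 5): truth gives 9; bid 5 gives 11 > 9. Violating.
Others bid (4, 4, 4, 9): truth gives 8; bid 9 gives 9 > 8. Violating.
Others bid (4, 4, 4, 27): truth gives 0; bid 27 gives 2 > 0. Violating.
Others bid (4, 4, 4, 15): truth gives 7; no alternative beats it.
Others bid (4, 4, 5, 15): truth gives 7; no alternative beats it.
(Checking all 625 profiles: 170 have a profitable deviation, 455 do not.)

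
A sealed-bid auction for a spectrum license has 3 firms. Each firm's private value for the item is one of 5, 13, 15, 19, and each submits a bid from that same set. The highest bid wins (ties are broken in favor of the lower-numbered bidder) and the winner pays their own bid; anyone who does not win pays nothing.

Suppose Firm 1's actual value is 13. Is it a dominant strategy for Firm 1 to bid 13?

Consider the case where Firm 2 bids 5 and Firm 3 bids 5.
Truthful bid 13: wins, pays 13, utility 13 - 13 = 0.
Bid 5 instead: wins, pays 5, utility 13 - 5 = 8.
Since 8 > 0, bidding 5 is strictly better here, so truthful bidding is not dominant.

No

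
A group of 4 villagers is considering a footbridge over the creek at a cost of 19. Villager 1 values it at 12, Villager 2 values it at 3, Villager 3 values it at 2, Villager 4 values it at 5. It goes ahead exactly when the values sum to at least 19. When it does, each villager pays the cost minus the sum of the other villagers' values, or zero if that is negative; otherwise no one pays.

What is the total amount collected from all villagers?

11

Total value 22 ≥ cost 19, so it is built.
Villager 1: others sum to 10; max(0, 19 - 10) = 9.
Villager 2: others sum to 19; max(0, 19 - 19) = 0.
Villager 3: others sum to 20; max(0, 19 - 20) = 0.
Villager 4: others sum to 17; max(0, 19 - 17) = 2.
Total collected = 9 + 0 + 0 + 2 = 11.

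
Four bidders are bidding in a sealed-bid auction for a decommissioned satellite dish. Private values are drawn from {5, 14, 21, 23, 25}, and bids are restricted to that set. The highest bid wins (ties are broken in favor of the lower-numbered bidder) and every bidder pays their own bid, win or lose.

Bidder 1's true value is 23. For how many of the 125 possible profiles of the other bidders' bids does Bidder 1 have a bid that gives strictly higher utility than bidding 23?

Others bid (5, 5, 5): truth gives 0; bid 5 gives 18 > 0. Violating.
Others bid (5, 5, 14): truth gives 0; bid 14 gives 9 > 0. Violating.
Others bid (5, 5, 21): truth gives 0; bid 21 gives 2 > 0. Violating.
Others bid (5, 5, 25): truth gives -23; bid 25 gives -2 > -23. Violating.
Others bid (5, 5, 23): truth gives 0; no alternative beats it.
Others bid (5, 14, 23): truth gives 0; no alternative beats it.
(Checking all 125 profiles: 88 have a profitable deviation, 37 do not.)

88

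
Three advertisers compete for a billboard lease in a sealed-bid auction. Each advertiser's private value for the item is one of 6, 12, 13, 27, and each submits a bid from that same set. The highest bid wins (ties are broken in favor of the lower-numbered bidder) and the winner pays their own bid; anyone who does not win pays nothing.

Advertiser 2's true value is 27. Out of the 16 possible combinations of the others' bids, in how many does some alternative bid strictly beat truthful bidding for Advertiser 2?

Others bid (6, 6): truth gives 0; bid 12 gives 15 > 0. Violating.
Others bid (6, 12): truth gives 0; bid 12 gives 15 > 0. Violating.
Others bid (6, 13): truth gives 0; bid 13 gives 14 > 0. Violating.
Others bid (12, 6): truth gives 0; bid 13 gives 14 > 0. Violating.
Others bid (6, 27): truth gives 0; no alternative beats it.
Others bid (12, 27): truth gives 0; no alternative beats it.
(Checking all 16 profiles: 6 have a profitable deviation, 10 do not.)

6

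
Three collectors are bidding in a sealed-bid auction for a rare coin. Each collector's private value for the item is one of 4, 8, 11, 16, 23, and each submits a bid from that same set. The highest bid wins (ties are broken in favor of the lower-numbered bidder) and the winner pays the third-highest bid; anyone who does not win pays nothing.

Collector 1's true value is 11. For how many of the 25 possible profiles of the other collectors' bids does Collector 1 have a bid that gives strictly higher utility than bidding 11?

8

Others bid (4, 16): truth gives 0; bid 16 gives 7 > 0. Violating.
Others bid (4, 23): truth gives 0; bid 23 gives 7 > 0. Violating.
Others bid (8, 16): truth gives 0; bid 16 gives 3 > 0. Violating.
Others bid (8, 23): truth gives 0; bid 23 gives 3 > 0. Violating.
Others bid (4, 4): truth gives 7; no alternative beats it.
Others bid (4, 8): truth gives 7; no alternative beats it.
(Checking all 25 profiles: 8 have a profitable deviation, 17 do not.)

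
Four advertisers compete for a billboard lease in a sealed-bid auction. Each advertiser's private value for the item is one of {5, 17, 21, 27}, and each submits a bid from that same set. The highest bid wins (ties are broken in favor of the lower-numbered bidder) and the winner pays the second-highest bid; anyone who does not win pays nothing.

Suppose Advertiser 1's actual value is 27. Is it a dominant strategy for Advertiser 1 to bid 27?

Check each profile of the others' bids and compare truth against every alternative bid.
Others bid (5, 5, 5): truth gives 22, best alternative gives 22.
Others bid (5, 5, 17): truth gives 10, best alternative gives 10.
Others bid (5, 17, 5): truth gives 10, best alternative gives 10.
Others bid (5, 17, 17): truth gives 10, best alternative gives 10.
Others bid (17, 5, 5): truth gives 10, best alternative gives 10.
Others bid (17, 5, 17): truth gives 10, best alternative gives 10.
(Remaining 58 profiles checked similarly; truth is weakly best in each.)
In every case the truthful bid is at least as good as any alternative, so it is a dominant strategy.

Yes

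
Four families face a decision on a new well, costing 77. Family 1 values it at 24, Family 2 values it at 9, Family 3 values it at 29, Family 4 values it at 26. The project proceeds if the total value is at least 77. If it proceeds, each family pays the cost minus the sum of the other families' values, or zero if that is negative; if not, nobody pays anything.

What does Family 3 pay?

Total value 88 ≥ cost 77, so the project is built.
The other families' values sum to 59.
Cost minus that sum is 77 - 59 = 18.

18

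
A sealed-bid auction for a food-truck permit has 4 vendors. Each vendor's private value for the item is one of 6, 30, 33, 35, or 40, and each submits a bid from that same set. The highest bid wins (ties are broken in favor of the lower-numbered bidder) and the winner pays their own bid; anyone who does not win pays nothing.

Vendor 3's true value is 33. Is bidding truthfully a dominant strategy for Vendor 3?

No

Consider the case where Vendor 1 bids 6, Vendor 2 bids 6 and Vendor 4 bids 6.
Truthful bid 33: wins, pays 33, utility 33 - 33 = 0.
Bid 30 instead: wins, pays 30, utility 33 - 30 = 3.
Since 3 > 0, bidding 30 is strictly better here, so truthful bidding is not dominant.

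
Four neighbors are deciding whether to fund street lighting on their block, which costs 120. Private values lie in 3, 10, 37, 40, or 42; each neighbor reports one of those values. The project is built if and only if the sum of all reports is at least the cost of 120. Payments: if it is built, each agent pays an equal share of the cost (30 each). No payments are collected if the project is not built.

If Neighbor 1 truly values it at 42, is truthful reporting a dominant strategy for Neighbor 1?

Yes

Check each profile of the others' reports and compare truth against every alternative report.
Others report (3, 37, 40): truth gives 12, best alternative gives 12.
Others report (3, 37, 42): truth gives 12, best alternative gives 12.
Others report (3, 40, 37): truth gives 12, best alternative gives 12.
Others report (3, 40, 40): truth gives 12, best alternative gives 12.
Others report (3, 40, 42): truth gives 12, best alternative gives 12.
Others report (3, 42, 37): truth gives 12, best alternative gives 12.
(Remaining 119 profiles checked similarly; truth is weakly best in each.)
In every case the truthful report is at least as good as any alternative, so it is a dominant strategy.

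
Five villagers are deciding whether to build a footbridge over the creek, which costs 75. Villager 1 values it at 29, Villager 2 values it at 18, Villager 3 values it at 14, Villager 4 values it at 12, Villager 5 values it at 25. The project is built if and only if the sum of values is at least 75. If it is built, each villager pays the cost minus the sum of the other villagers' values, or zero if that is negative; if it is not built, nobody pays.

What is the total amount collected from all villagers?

8

Total value 98 ≥ cost 75, so it is built.
Villager 1: others sum to 69; max(0, 75 - 69) = 6.
Villager 2: others sum to 80; max(0, 75 - 80) = 0.
Villager 3: others sum to 84; max(0, 75 - 84) = 0.
Villager 4: others sum to 86; max(0, 75 - 86) = 0.
Villager 5: others sum to 73; max(0, 75 - 73) = 2.
Total collected = 6 + 0 + 0 + 0 + 2 = 8.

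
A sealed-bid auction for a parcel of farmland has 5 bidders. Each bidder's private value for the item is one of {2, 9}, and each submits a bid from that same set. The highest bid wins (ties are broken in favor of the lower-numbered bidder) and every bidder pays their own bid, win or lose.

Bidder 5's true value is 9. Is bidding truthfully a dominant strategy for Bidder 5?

Consider the case where Bidder 1 bids 2, Bidder 2 bids 2, Bidder 3 bids 2 and Bidder 4 bids 9.
Truthful bid 9: loses but pays 9, utility -9.
Bid 2 instead: loses but pays 2, utility -2.
Since -2 > -9, bidding 2 is strictly better here, so truthful bidding is not dominant.

No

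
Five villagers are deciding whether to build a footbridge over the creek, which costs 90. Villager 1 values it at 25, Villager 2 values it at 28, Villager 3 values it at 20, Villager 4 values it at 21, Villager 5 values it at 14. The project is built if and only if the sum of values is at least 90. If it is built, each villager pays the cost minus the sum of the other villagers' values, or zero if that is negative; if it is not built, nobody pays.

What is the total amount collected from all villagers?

Total value 108 ≥ cost 90, so it is built.
Villager 1: others sum to 83; max(0, 90 - 83) = 7.
Villager 2: others sum to 80; max(0, 90 - 80) = 10.
Villager 3: others sum to 88; max(0, 90 - 88) = 2.
Villager 4: others sum to 87; max(0, 90 - 87) = 3.
Villager 5: others sum to 94; max(0, 90 - 94) = 0.
Total collected = 7 + 10 + 2 + 3 + 0 = 22.

22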